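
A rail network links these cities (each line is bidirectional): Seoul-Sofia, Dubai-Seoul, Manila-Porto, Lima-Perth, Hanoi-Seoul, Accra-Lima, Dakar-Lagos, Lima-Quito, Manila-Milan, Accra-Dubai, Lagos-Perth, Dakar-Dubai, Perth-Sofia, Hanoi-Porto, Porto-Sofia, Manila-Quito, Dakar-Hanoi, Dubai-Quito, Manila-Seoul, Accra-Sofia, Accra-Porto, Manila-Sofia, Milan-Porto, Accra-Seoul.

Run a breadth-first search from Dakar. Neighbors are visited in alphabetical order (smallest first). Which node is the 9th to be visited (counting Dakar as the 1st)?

Visit Dakar; enqueue Dubai, Hanoi, Lagos → queue [Dubai, Hanoi, Lagos]
Visit Dubai; enqueue Accra, Quito, Seoul → queue [Hanoi, Lagos, Accra, Quito, Seoul]
Visit Hanoi; enqueue Porto → queue [Lagos, Accra, Quito, Seoul, Porto]
Visit Lagos; enqueue Perth → queue [Accra, Quito, Seoul, Porto, Perth]
Visit Accra; enqueue Lima, Sofia → queue [Quito, Seoul, Porto, Perth, Lima, Sofia]
Visit Quito; enqueue Manila → queue [Seoul, Porto, Perth, Lima, Sofia, Manila]
Visit Seoul → queue [Porto, Perth, Lima, Sofia, Manila]
Visit Porto; enqueue Milan → queue [Perth, Lima, Sofia, Manila, Milan]
Visit Perth → queue [Lima, Sofia, Manila, Milan]
Visit Lima → queue [Sofia, Manila, Milan]
Visit Sofia → queue [Manila, Milan]
Visit Manila → queue [Milan]
Visit Milan → queue []

Visit order: Dakar, Dubai, Hanoi, Lagos, Accra, Quito, Seoul, Porto, Perth, Lima, Sofia, Manila, Milan

Perth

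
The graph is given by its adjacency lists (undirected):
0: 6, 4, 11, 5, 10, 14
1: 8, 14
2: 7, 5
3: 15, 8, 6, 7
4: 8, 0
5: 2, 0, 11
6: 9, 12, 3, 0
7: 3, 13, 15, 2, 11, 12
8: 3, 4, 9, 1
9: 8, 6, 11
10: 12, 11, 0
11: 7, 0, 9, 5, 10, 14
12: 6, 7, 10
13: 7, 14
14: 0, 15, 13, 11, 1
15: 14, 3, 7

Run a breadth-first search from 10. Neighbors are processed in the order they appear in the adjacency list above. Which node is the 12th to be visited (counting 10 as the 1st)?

Visit 10; enqueue 12, 11, 0 → queue [12, 11, 0]
Visit 12; enqueue 6, 7 → queue [11, 0, 6, 7]
Visit 11; enqueue 9, 5, 14 → queue [0, 6, 7, 9, 5, 14]
Visit 0; enqueue 4 → queue [6, 7, 9, 5, 14, 4]
Visit 6; enqueue 3 → queue [7, 9, 5, 14, 4, 3]
Visit 7; enqueue 13, 15, 2 → queue [9, 5, 14, 4, 3, 13, 15, 2]
Visit 9; enqueue 8 → queue [5, 14, 4, 3, 13, 15, 2, 8]
Visit 5 → queue [14, 4, 3, 13, 15, 2, 8]
Visit 14; enqueue 1 → queue [4, 3, 13, 15, 2, 8, 1]
Visit 4 → queue [3, 13, 15, 2, 8, 1]
Visit 3 → queue [13, 15, 2, 8, 1]
Visit 13 → queue [15, 2, 8, 1]
Visit 15 → queue [2, 8, 1]
Visit 2 → queue [8, 1]
Visit 8 → queue [1]
Visit 1 → queue []

Visit order: 10, 12, 11, 0, 6, 7, 9, 5, 14, 4, 3, 13, 15, 2, 8, 1

13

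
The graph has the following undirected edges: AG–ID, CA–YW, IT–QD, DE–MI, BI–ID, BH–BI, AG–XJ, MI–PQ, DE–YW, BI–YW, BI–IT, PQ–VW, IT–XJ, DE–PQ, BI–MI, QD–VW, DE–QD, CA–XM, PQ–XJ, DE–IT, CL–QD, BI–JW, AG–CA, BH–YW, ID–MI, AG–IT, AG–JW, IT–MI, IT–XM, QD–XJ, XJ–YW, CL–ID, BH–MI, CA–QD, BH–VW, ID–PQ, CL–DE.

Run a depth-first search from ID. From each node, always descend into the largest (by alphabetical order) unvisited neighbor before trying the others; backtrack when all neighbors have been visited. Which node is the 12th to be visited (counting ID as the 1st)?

CA

Visit ID
ID → PQ
PQ → XJ
XJ → YW
YW → DE
DE → QD
QD → VW
VW → BH
BH → MI
MI → IT
IT → XM
XM → CA
CA → AG
AG → JW
JW → BI
QD → CL

Visit order: ID, PQ, XJ, YW, DE, QD, VW, BH, MI, IT, XM, CA, AG, JW, BI, CL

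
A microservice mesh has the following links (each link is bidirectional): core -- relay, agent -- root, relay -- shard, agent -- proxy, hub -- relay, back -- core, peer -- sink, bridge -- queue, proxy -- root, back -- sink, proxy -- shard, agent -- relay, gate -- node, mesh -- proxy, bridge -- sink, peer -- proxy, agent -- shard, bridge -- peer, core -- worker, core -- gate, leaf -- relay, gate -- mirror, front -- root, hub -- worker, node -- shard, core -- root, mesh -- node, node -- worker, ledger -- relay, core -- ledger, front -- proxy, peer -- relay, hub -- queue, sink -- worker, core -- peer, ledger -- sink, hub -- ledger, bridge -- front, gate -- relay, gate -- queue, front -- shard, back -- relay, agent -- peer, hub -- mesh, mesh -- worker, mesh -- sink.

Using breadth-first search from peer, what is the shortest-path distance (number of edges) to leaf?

2

Level 0: peer
Level 1: agent, bridge, core, proxy, relay, sink
Level 2: back, front, gate, hub, leaf, ledger, mesh, queue, root, shard, worker
Level 3: mirror, node
leaf first appears at level 2.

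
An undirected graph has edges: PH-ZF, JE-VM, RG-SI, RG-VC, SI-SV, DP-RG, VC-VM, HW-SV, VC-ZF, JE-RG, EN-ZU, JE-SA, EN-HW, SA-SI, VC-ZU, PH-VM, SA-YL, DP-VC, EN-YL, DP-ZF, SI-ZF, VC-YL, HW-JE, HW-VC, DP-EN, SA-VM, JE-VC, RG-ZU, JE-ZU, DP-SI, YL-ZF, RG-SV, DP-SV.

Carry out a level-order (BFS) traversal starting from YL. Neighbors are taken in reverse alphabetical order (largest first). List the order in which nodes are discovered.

Visit YL; enqueue ZF, VC, SA, EN → queue [ZF, VC, SA, EN]
Visit ZF; enqueue SI, PH, DP → queue [VC, SA, EN, SI, PH, DP]
Visit VC; enqueue ZU, VM, RG, JE, HW → queue [SA, EN, SI, PH, DP, ZU, VM, RG, JE, HW]
Visit SA → queue [EN, SI, PH, DP, ZU, VM, RG, JE, HW]
Visit EN → queue [SI, PH, DP, ZU, VM, RG, JE, HW]
Visit SI; enqueue SV → queue [PH, DP, ZU, VM, RG, JE, HW, SV]
Visit PH → queue [DP, ZU, VM, RG, JE, HW, SV]
Visit DP → queue [ZU, VM, RG, JE, HW, SV]
Visit ZU → queue [VM, RG, JE, HW, SV]
Visit VM → queue [RG, JE, HW, SV]
Visit RG → queue [JE, HW, SV]
Visit JE → queue [HW, SV]
Visit HW → queue [SV]
Visit SV → queue []

YL ZF VC SA EN SI PH DP ZU VM RG JE HW SV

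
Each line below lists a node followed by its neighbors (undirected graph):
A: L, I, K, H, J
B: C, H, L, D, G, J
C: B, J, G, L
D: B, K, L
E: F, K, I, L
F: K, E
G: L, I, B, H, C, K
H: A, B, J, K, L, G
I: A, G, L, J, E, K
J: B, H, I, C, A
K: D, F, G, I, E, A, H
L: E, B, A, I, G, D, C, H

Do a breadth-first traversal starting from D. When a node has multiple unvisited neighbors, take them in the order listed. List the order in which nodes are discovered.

D → B → K → L → C → H → G → J → F → I → E → A

Visit D; enqueue B, K, L → queue [B, K, L]
Visit B; enqueue C, H, G, J → queue [K, L, C, H, G, J]
Visit K; enqueue F, I, E, A → queue [L, C, H, G, J, F, I, E, A]
Visit L → queue [C, H, G, J, F, I, E, A]
Visit C → queue [H, G, J, F, I, E, A]
Visit H → queue [G, J, F, I, E, A]
Visit G → queue [J, F, I, E, A]
Visit J → queue [F, I, E, A]
Visit F → queue [I, E, A]
Visit I → queue [E, A]
Visit E → queue [A]
Visit A → queue []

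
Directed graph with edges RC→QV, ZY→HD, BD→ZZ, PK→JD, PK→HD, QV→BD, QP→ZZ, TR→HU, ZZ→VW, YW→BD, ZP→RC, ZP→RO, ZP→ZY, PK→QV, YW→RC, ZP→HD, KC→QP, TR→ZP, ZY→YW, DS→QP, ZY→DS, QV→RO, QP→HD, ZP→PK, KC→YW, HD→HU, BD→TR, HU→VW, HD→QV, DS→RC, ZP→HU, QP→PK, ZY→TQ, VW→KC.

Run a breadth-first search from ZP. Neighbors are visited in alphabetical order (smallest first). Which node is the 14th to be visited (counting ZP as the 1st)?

BD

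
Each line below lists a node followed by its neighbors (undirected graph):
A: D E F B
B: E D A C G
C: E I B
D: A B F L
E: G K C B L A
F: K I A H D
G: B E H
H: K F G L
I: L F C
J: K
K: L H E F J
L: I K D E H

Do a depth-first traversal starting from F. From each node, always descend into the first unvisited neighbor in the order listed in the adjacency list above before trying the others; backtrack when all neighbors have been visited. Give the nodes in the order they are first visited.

F, K, L, I, C, E, G, B, D, A, H, J

Visit F
F → K
K → L
L → I
I → C
C → E
E → G
G → B
B → D
D → A
G → H
K → J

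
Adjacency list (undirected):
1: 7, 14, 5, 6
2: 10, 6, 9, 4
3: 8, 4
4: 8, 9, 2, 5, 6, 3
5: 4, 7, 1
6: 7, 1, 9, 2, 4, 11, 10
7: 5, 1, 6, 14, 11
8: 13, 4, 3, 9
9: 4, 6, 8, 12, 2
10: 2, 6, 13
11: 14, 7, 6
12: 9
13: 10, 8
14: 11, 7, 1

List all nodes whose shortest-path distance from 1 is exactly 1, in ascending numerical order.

Level 0: 1
Level 1: 5, 6, 7, 14
Level 2: 2, 4, 9, 10, 11
Level 3: 3, 8, 12, 13

5, 6, 7, 14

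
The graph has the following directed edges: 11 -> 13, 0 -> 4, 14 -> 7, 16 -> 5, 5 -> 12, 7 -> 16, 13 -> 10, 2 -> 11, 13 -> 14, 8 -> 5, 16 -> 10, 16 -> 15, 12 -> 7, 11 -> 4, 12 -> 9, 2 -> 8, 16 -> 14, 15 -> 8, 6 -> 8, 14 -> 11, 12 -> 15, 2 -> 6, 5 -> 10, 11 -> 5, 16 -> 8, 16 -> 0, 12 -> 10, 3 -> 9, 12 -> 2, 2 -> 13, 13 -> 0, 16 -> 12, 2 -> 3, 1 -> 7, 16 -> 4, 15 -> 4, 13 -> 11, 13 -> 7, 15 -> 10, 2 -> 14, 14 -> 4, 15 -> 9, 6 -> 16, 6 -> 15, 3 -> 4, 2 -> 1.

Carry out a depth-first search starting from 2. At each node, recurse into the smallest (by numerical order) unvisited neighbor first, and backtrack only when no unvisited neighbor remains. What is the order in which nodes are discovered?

Visit 2
2 → 1
1 → 7
7 → 16
16 → 0
0 → 4
16 → 5
5 → 10
5 → 12
12 → 9
12 → 15
15 → 8
16 → 14
14 → 11
11 → 13
2 → 3
2 → 6

2, 1, 7, 16, 0, 4, 5, 10, 12, 9, 15, 8, 14, 11, 13, 3, 6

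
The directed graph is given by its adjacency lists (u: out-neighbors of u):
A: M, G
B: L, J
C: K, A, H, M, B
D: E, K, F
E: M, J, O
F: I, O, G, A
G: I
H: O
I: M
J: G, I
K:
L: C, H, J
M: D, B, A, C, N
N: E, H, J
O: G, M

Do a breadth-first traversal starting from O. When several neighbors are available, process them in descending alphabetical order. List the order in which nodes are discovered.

Visit O; enqueue M, G → queue [M, G]
Visit M; enqueue N, D, C, B, A → queue [G, N, D, C, B, A]
Visit G; enqueue I → queue [N, D, C, B, A, I]
Visit N; enqueue J, H, E → queue [D, C, B, A, I, J, H, E]
Visit D; enqueue K, F → queue [C, B, A, I, J, H, E, K, F]
Visit C → queue [B, A, I, J, H, E, K, F]
Visit B; enqueue L → queue [A, I, J, H, E, K, F, L]
Visit A → queue [I, J, H, E, K, F, L]
Visit I → queue [J, H, E, K, F, L]
Visit J → queue [H, E, K, F, L]
Visit H → queue [E, K, F, L]
Visit E → queue [K, F, L]
Visit K → queue [F, L]
Visit F → queue [L]
Visit L → queue []

O, M, G, N, D, C, B, A, I, J, H, E, K, F, L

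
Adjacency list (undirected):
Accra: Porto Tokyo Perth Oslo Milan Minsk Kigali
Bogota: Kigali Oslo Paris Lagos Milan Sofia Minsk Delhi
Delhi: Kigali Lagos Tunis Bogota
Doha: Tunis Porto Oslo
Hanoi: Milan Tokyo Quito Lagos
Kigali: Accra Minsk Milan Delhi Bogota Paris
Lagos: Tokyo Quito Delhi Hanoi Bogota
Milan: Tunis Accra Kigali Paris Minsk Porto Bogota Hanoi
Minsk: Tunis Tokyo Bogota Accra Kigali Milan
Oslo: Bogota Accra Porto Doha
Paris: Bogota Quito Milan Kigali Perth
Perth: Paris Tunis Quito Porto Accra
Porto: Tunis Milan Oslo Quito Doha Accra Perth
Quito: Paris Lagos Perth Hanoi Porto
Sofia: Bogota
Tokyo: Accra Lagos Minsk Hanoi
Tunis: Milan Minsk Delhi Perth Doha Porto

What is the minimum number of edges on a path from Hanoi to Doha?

3

Level 0: Hanoi
Level 1: Lagos, Milan, Quito, Tokyo
Level 2: Accra, Bogota, Delhi, Kigali, Minsk, Paris, Perth, Porto, Tunis
Level 3: Doha, Oslo, Sofia
Doha first appears at level 3.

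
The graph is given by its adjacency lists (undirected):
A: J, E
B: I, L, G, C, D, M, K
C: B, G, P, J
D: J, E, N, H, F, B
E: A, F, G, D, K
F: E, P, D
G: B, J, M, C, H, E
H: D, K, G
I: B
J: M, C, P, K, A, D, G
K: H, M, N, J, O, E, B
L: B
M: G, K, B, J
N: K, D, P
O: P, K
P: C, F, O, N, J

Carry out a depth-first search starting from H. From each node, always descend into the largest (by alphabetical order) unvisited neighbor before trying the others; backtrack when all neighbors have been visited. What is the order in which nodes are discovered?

H, K, O, P, N, D, J, M, G, E, F, A, C, B, L, I

Visit H
H → K
K → O
O → P
P → N
N → D
D → J
J → M
M → G
G → E
E → F
E → A
G → C
C → B
B → L
B → I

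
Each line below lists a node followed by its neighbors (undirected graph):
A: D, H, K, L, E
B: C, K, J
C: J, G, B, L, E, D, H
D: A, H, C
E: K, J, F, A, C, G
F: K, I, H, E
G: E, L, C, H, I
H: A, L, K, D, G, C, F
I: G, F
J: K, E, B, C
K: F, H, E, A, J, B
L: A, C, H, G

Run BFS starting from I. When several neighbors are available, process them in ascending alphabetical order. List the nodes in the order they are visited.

Visit I; enqueue F, G → queue [F, G]
Visit F; enqueue E, H, K → queue [G, E, H, K]
Visit G; enqueue C, L → queue [E, H, K, C, L]
Visit E; enqueue A, J → queue [H, K, C, L, A, J]
Visit H; enqueue D → queue [K, C, L, A, J, D]
Visit K; enqueue B → queue [C, L, A, J, D, B]
Visit C → queue [L, A, J, D, B]
Visit L → queue [A, J, D, B]
Visit A → queue [J, D, B]
Visit J → queue [D, B]
Visit D → queue [B]
Visit B → queue []

I -> F -> G -> E -> H -> K -> C -> L -> A -> J -> D -> B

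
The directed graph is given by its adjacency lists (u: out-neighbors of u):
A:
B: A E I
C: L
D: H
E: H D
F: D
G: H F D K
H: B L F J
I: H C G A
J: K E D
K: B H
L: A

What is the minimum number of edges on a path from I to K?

Level 0: I
Level 1: A, C, G, H
Level 2: B, D, F, J, K, L
Level 3: E
K first appears at level 2.

2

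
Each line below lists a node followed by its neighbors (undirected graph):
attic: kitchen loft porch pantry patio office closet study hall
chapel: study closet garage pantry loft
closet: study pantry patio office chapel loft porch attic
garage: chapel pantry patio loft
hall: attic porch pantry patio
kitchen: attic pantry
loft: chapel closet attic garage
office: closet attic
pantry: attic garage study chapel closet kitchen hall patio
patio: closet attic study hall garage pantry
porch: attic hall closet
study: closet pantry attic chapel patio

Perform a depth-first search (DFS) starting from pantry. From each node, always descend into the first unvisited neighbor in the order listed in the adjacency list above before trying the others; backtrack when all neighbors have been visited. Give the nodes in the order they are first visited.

pantry, attic, kitchen, loft, chapel, study, closet, patio, hall, porch, garage, office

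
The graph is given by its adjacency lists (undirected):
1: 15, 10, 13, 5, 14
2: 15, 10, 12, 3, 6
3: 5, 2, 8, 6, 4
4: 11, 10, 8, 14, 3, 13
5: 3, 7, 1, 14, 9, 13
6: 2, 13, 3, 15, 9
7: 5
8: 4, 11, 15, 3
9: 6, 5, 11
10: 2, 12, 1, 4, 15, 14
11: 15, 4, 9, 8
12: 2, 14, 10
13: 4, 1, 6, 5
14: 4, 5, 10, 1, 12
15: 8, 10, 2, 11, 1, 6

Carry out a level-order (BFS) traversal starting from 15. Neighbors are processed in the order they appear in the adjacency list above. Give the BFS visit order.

Visit 15; enqueue 8, 10, 2, 11, 1, 6 → queue [8, 10, 2, 11, 1, 6]
Visit 8; enqueue 4, 3 → queue [10, 2, 11, 1, 6, 4, 3]
Visit 10; enqueue 12, 14 → queue [2, 11, 1, 6, 4, 3, 12, 14]
Visit 2 → queue [11, 1, 6, 4, 3, 12, 14]
Visit 11; enqueue 9 → queue [1, 6, 4, 3, 12, 14, 9]
Visit 1; enqueue 13, 5 → queue [6, 4, 3, 12, 14, 9, 13, 5]
Visit 6 → queue [4, 3, 12, 14, 9, 13, 5]
Visit 4 → queue [3, 12, 14, 9, 13, 5]
Visit 3 → queue [12, 14, 9, 13, 5]
Visit 12 → queue [14, 9, 13, 5]
Visit 14 → queue [9, 13, 5]
Visit 9 → queue [13, 5]
Visit 13 → queue [5]
Visit 5; enqueue 7 → queue [7]
Visit 7 → queue []

15, 8, 10, 2, 11, 1, 6, 4, 3, 12, 14, 9, 13, 5, 7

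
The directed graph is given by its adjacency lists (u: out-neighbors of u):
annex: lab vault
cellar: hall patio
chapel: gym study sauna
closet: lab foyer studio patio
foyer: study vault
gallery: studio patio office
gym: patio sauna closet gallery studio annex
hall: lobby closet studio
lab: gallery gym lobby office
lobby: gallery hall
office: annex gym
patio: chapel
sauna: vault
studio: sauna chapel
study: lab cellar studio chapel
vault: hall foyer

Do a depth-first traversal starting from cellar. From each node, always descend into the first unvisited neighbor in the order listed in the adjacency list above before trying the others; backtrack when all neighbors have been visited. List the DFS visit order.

cellar, hall, lobby, gallery, studio, sauna, vault, foyer, study, lab, gym, patio, chapel, closet, annex, office

Visit cellar
cellar → hall
hall → lobby
lobby → gallery
gallery → studio
studio → sauna
sauna → vault
vault → foyer
foyer → study
study → lab
lab → gym
gym → patio
patio → chapel
gym → closet
gym → annex
lab → office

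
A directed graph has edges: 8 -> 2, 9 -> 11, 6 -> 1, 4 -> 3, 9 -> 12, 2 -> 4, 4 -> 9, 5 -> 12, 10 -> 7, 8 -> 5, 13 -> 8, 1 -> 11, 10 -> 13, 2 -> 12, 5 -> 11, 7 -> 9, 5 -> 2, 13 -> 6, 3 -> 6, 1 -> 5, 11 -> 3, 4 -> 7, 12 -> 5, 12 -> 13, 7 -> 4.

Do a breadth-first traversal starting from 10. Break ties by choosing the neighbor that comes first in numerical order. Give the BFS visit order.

10, 7, 13, 4, 9, 6, 8, 3, 11, 12, 1, 2, 5

Visit 10; enqueue 7, 13 → queue [7, 13]
Visit 7; enqueue 4, 9 → queue [13, 4, 9]
Visit 13; enqueue 6, 8 → queue [4, 9, 6, 8]
Visit 4; enqueue 3 → queue [9, 6, 8, 3]
Visit 9; enqueue 11, 12 → queue [6, 8, 3, 11, 12]
Visit 6; enqueue 1 → queue [8, 3, 11, 12, 1]
Visit 8; enqueue 2, 5 → queue [3, 11, 12, 1, 2, 5]
Visit 3 → queue [11, 12, 1, 2, 5]
Visit 11 → queue [12, 1, 2, 5]
Visit 12 → queue [1, 2, 5]
Visit 1 → queue [2, 5]
Visit 2 → queue [5]
Visit 5 → queue []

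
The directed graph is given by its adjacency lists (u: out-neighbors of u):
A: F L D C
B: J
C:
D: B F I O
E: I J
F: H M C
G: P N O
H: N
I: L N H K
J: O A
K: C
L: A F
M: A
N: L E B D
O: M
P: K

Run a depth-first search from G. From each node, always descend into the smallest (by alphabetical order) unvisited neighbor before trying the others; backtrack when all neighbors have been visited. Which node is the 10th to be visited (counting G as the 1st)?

M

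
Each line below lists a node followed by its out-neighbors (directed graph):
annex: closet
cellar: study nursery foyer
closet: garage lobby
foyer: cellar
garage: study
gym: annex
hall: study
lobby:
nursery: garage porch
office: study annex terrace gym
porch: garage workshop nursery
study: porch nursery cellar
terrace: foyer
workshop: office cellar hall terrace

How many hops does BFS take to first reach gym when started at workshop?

2

Level 0: workshop
Level 1: cellar, hall, office, terrace
Level 2: annex, foyer, gym, nursery, study
Level 3: closet, garage, porch
Level 4: lobby
gym first appears at level 2.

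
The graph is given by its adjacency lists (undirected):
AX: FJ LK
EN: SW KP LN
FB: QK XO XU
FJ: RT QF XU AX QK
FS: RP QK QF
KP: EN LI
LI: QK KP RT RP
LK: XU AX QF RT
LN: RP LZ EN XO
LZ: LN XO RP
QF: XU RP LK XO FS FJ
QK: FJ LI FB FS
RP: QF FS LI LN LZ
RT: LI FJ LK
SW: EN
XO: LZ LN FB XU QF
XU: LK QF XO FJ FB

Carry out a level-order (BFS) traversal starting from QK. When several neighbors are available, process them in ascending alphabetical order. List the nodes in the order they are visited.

Visit QK; enqueue FB, FJ, FS, LI → queue [FB, FJ, FS, LI]
Visit FB; enqueue XO, XU → queue [FJ, FS, LI, XO, XU]
Visit FJ; enqueue AX, QF, RT → queue [FS, LI, XO, XU, AX, QF, RT]
Visit FS; enqueue RP → queue [LI, XO, XU, AX, QF, RT, RP]
Visit LI; enqueue KP → queue [XO, XU, AX, QF, RT, RP, KP]
Visit XO; enqueue LN, LZ → queue [XU, AX, QF, RT, RP, KP, LN, LZ]
Visit XU; enqueue LK → queue [AX, QF, RT, RP, KP, LN, LZ, LK]
Visit AX → queue [QF, RT, RP, KP, LN, LZ, LK]
Visit QF → queue [RT, RP, KP, LN, LZ, LK]
Visit RT → queue [RP, KP, LN, LZ, LK]
Visit RP → queue [KP, LN, LZ, LK]
Visit KP; enqueue EN → queue [LN, LZ, LK, EN]
Visit LN → queue [LZ, LK, EN]
Visit LZ → queue [LK, EN]
Visit LK → queue [EN]
Visit EN; enqueue SW → queue [SW]
Visit SW → queue []

QK FB FJ FS LI XO XU AX QF RT RP KP LN LZ LK EN SW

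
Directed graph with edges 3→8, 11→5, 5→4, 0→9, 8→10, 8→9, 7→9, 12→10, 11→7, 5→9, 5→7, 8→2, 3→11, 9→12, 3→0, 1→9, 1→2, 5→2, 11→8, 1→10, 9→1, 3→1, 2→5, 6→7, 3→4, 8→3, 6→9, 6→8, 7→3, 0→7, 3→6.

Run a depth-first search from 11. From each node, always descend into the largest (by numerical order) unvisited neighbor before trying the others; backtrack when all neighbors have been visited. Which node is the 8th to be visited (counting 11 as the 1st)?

Visit 11
11 → 8
8 → 10
8 → 9
9 → 12
9 → 1
1 → 2
2 → 5
5 → 7
7 → 3
3 → 6
3 → 4
3 → 0

Visit order: 11, 8, 10, 9, 12, 1, 2, 5, 7, 3, 6, 4, 0

5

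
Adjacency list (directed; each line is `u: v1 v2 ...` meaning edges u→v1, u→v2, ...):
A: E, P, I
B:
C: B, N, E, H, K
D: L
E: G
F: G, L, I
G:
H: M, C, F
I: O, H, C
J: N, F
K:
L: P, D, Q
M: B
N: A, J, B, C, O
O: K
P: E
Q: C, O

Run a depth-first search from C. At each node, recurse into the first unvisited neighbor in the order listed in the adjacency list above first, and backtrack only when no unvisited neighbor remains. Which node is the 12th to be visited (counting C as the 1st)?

M

Visit C
C → B
C → N
N → A
A → E
E → G
A → P
A → I
I → O
O → K
I → H
H → M
H → F
F → L
L → D
L → Q
N → J

Visit order: C, B, N, A, E, G, P, I, O, K, H, M, F, L, D, Q, J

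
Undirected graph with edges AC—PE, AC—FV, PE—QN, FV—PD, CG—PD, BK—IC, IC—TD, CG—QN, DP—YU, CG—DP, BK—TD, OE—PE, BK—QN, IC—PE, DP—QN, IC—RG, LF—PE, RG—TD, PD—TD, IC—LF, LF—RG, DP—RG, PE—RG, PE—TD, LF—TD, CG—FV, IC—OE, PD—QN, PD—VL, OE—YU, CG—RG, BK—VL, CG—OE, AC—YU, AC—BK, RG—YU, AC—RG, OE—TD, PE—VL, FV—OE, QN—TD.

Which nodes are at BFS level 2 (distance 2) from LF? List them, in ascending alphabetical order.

AC, BK, CG, DP, OE, PD, QN, VL, YU

Level 0: LF
Level 1: IC, PE, RG, TD
Level 2: AC, BK, CG, DP, OE, PD, QN, VL, YU
Level 3: FV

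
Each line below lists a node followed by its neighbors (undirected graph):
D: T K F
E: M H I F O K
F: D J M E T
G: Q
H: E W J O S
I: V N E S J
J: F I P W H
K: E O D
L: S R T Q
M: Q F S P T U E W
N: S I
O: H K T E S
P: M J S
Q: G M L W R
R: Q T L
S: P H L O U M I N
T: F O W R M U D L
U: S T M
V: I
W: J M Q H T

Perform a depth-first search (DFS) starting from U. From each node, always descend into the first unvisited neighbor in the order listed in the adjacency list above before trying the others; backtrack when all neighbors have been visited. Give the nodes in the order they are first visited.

U → S → P → M → Q → G → L → R → T → F → D → K → E → H → W → J → I → V → N → O

Visit U
U → S
S → P
P → M
M → Q
Q → G
Q → L
L → R
R → T
T → F
F → D
D → K
K → E
E → H
H → W
W → J
J → I
I → V
I → N
H → O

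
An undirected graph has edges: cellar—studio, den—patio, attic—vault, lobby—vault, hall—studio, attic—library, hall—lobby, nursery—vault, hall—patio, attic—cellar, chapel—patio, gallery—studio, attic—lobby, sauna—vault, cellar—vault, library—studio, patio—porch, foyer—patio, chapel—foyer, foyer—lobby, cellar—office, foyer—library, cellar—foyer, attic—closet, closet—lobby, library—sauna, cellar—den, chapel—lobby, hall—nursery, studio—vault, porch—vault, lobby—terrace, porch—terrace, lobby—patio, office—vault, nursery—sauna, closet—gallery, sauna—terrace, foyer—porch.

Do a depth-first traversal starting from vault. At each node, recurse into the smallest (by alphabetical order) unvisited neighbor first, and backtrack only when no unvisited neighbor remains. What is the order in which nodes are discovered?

vault -> attic -> cellar -> den -> patio -> chapel -> foyer -> library -> sauna -> nursery -> hall -> lobby -> closet -> gallery -> studio -> terrace -> porch -> office

Visit vault
vault → attic
attic → cellar
cellar → den
den → patio
patio → chapel
chapel → foyer
foyer → library
library → sauna
sauna → nursery
nursery → hall
hall → lobby
lobby → closet
closet → gallery
gallery → studio
lobby → terrace
terrace → porch
cellar → office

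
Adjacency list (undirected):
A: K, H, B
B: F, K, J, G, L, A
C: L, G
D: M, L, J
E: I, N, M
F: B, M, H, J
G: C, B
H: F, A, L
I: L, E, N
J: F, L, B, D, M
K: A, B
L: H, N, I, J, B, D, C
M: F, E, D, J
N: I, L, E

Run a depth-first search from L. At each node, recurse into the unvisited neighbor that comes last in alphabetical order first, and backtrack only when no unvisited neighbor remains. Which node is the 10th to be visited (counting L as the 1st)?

Visit L
L → N
N → I
I → E
E → M
M → J
J → F
F → H
H → A
A → K
K → B
B → G
G → C
J → D

Visit order: L, N, I, E, M, J, F, H, A, K, B, G, C, D

K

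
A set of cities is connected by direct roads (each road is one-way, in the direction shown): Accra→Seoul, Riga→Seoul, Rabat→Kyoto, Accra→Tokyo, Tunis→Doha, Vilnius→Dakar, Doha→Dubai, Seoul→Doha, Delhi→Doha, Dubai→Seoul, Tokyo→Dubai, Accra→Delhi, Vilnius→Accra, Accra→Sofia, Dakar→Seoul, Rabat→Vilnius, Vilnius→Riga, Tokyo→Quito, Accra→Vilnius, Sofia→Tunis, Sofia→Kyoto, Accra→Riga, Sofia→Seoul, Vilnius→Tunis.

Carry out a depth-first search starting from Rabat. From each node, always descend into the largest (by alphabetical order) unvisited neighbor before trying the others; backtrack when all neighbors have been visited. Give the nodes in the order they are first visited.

Rabat -> Vilnius -> Tunis -> Doha -> Dubai -> Seoul -> Riga -> Dakar -> Accra -> Tokyo -> Quito -> Sofia -> Kyoto -> Delhi

Visit Rabat
Rabat → Vilnius
Vilnius → Tunis
Tunis → Doha
Doha → Dubai
Dubai → Seoul
Vilnius → Riga
Vilnius → Dakar
Vilnius → Accra
Accra → Tokyo
Tokyo → Quito
Accra → Sofia
Sofia → Kyoto
Accra → Delhi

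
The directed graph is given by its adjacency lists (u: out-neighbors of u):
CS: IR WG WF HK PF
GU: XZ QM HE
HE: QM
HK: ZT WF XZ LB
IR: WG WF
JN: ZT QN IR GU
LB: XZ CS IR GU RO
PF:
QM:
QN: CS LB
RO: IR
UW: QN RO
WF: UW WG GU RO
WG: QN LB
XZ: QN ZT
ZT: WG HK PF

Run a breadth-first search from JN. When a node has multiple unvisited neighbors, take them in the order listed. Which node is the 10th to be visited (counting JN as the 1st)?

Visit JN; enqueue ZT, QN, IR, GU → queue [ZT, QN, IR, GU]
Visit ZT; enqueue WG, HK, PF → queue [QN, IR, GU, WG, HK, PF]
Visit QN; enqueue CS, LB → queue [IR, GU, WG, HK, PF, CS, LB]
Visit IR; enqueue WF → queue [GU, WG, HK, PF, CS, LB, WF]
Visit GU; enqueue XZ, QM, HE → queue [WG, HK, PF, CS, LB, WF, XZ, QM, HE]
Visit WG → queue [HK, PF, CS, LB, WF, XZ, QM, HE]
Visit HK → queue [PF, CS, LB, WF, XZ, QM, HE]
Visit PF → queue [CS, LB, WF, XZ, QM, HE]
Visit CS → queue [LB, WF, XZ, QM, HE]
Visit LB; enqueue RO → queue [WF, XZ, QM, HE, RO]
Visit WF; enqueue UW → queue [XZ, QM, HE, RO, UW]
Visit XZ → queue [QM, HE, RO, UW]
Visit QM → queue [HE, RO, UW]
Visit HE → queue [RO, UW]
Visit RO → queue [UW]
Visit UW → queue []

Visit order: JN, ZT, QN, IR, GU, WG, HK, PF, CS, LB, WF, XZ, QM, HE, RO, UW

LB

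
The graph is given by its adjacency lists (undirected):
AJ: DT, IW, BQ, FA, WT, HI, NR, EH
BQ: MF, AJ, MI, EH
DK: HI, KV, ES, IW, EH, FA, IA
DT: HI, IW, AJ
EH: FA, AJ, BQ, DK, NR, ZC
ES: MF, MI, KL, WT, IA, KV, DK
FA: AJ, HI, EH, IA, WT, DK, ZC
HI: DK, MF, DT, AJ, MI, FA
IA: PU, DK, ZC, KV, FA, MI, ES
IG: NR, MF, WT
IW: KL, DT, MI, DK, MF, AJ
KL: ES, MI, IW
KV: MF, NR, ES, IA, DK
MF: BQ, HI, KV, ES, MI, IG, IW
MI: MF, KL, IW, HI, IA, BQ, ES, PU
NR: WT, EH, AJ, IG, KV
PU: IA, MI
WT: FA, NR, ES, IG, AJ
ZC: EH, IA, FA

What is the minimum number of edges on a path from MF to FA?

Level 0: MF
Level 1: BQ, ES, HI, IG, IW, KV, MI
Level 2: AJ, DK, DT, EH, FA, IA, KL, NR, PU, WT
Level 3: ZC
FA first appears at level 2.

2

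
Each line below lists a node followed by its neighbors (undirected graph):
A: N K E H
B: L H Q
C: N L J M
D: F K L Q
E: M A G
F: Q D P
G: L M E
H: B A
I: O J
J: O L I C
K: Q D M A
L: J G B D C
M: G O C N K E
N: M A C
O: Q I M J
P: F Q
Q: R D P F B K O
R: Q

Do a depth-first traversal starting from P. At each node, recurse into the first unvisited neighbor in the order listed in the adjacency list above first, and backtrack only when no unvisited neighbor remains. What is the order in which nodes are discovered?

Visit P
P → F
F → Q
Q → R
Q → D
D → K
K → M
M → G
G → L
L → J
J → O
O → I
J → C
C → N
N → A
A → E
A → H
H → B

P, F, Q, R, D, K, M, G, L, J, O, I, C, N, A, E, H, B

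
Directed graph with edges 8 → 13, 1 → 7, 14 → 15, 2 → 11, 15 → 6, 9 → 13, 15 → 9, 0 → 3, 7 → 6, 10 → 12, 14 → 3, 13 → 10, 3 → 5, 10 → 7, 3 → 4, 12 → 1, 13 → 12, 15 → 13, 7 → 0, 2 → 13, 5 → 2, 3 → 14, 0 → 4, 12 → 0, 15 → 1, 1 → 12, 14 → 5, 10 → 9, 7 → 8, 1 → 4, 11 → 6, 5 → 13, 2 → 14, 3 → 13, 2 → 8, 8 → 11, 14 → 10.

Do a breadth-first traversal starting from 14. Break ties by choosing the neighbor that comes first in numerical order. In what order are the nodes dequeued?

14 → 3 → 5 → 10 → 15 → 4 → 13 → 2 → 7 → 9 → 12 → 1 → 6 → 8 → 11 → 0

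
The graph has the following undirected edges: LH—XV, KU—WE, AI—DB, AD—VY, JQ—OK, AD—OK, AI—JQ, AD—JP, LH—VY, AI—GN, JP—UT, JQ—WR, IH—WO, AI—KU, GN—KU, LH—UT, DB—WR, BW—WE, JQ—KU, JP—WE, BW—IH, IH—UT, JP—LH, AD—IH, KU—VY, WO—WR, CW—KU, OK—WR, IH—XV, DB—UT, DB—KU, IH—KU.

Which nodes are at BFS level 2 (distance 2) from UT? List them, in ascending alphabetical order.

AD, AI, BW, KU, VY, WE, WO, WR, XV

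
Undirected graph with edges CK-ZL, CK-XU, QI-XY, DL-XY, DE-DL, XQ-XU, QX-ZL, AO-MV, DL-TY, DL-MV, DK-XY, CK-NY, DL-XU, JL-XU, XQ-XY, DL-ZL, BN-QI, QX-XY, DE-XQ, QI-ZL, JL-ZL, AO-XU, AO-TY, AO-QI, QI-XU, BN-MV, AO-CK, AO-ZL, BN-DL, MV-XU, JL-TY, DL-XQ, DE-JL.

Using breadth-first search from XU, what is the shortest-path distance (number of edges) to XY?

Level 0: XU
Level 1: AO, CK, DL, JL, MV, QI, XQ
Level 2: BN, DE, NY, TY, XY, ZL
Level 3: DK, QX
XY first appears at level 2.

2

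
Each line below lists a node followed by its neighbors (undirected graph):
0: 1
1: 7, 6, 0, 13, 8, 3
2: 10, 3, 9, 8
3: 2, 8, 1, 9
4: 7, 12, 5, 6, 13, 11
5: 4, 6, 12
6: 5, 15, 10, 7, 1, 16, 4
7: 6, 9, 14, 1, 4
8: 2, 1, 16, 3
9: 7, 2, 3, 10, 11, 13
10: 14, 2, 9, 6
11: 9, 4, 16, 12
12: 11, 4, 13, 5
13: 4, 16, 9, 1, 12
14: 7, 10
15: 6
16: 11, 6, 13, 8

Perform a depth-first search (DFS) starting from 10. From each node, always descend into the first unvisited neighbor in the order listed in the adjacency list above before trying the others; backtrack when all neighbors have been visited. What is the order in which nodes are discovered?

Visit 10
10 → 14
14 → 7
7 → 6
6 → 5
5 → 4
4 → 12
12 → 11
11 → 9
9 → 2
2 → 3
3 → 8
8 → 1
1 → 0
1 → 13
13 → 16
6 → 15

10, 14, 7, 6, 5, 4, 12, 11, 9, 2, 3, 8, 1, 0, 13, 16, 15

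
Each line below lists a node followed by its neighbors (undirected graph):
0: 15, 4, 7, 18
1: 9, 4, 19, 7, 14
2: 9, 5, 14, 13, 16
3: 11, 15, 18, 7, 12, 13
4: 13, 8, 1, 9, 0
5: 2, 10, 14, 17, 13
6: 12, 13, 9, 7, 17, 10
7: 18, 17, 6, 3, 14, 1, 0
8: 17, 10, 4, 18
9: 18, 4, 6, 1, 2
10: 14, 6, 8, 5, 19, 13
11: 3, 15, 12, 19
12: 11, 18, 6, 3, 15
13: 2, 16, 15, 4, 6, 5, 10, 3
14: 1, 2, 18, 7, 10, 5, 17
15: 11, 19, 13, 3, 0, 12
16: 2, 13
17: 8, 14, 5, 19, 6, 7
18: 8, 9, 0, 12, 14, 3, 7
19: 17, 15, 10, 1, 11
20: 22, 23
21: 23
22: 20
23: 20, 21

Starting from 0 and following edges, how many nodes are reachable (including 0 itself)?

BFS from 0 visits: 0, 18, 15, 7, 4, 14, 12, 9, 8, 3, 19, 13, 11, 17, 6, 1, 10, 5, 2, 16
Reachable nodes: 20 of 24 total.

20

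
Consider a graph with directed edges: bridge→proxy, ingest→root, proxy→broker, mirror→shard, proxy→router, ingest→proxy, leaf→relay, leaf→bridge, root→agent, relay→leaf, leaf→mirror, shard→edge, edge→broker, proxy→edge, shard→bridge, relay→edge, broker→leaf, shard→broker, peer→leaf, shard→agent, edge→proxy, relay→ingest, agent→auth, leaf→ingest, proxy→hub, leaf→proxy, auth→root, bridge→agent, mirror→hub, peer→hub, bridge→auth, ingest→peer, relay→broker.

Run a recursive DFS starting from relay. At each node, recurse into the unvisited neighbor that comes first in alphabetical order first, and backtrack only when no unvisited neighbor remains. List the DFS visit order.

Visit relay
relay → broker
broker → leaf
leaf → bridge
bridge → agent
agent → auth
auth → root
bridge → proxy
proxy → edge
proxy → hub
proxy → router
leaf → ingest
ingest → peer
leaf → mirror
mirror → shard

relay → broker → leaf → bridge → agent → auth → root → proxy → edge → hub → router → ingest → peer → mirror → shard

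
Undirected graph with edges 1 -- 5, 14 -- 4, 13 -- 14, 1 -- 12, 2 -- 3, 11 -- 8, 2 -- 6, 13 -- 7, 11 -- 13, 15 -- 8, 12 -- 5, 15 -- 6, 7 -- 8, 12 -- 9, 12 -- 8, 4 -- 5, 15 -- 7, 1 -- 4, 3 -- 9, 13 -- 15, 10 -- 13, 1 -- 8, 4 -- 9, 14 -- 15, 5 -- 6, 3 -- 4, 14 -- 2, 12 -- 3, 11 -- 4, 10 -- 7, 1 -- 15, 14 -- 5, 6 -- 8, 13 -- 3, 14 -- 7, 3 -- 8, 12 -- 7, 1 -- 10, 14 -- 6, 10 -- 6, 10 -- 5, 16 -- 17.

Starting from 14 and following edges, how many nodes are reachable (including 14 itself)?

BFS from 14 visits: 14, 15, 13, 7, 6, 5, 4, 2, 8, 1, 11, 10, 3, 12, 9
Reachable nodes: 15 of 17 total.

15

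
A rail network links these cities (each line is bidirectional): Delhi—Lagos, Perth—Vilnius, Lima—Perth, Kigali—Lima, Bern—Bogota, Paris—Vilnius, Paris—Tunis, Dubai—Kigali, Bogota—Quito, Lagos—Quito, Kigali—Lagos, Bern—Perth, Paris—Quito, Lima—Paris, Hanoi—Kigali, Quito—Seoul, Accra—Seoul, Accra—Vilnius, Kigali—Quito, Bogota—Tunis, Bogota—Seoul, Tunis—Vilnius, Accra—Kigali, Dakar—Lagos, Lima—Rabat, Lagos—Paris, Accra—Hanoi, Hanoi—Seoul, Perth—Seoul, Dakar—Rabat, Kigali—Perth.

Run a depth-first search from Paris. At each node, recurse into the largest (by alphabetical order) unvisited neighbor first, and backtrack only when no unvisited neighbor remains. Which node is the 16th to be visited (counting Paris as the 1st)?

Visit Paris
Paris → Vilnius
Vilnius → Tunis
Tunis → Bogota
Bogota → Seoul
Seoul → Quito
Quito → Lagos
Lagos → Kigali
Kigali → Perth
Perth → Lima
Lima → Rabat
Rabat → Dakar
Perth → Bern
Kigali → Hanoi
Hanoi → Accra
Kigali → Dubai
Lagos → Delhi

Visit order: Paris, Vilnius, Tunis, Bogota, Seoul, Quito, Lagos, Kigali, Perth, Lima, Rabat, Dakar, Bern, Hanoi, Accra, Dubai, Delhi

Dubai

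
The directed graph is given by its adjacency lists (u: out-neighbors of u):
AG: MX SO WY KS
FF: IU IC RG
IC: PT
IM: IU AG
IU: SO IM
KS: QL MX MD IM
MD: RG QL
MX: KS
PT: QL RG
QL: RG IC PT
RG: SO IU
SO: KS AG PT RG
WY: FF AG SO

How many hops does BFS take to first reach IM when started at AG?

2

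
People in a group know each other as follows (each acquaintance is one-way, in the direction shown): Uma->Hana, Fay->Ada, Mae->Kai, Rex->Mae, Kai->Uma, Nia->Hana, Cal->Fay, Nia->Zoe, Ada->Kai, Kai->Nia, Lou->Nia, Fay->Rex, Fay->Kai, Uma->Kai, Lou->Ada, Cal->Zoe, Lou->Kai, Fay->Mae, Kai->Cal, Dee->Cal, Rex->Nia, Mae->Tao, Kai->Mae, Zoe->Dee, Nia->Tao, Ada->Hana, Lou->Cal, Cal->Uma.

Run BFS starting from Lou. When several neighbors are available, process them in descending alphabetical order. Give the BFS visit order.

Lou Nia Kai Cal Ada Zoe Tao Hana Uma Mae Fay Dee Rex

Visit Lou; enqueue Nia, Kai, Cal, Ada → queue [Nia, Kai, Cal, Ada]
Visit Nia; enqueue Zoe, Tao, Hana → queue [Kai, Cal, Ada, Zoe, Tao, Hana]
Visit Kai; enqueue Uma, Mae → queue [Cal, Ada, Zoe, Tao, Hana, Uma, Mae]
Visit Cal; enqueue Fay → queue [Ada, Zoe, Tao, Hana, Uma, Mae, Fay]
Visit Ada → queue [Zoe, Tao, Hana, Uma, Mae, Fay]
Visit Zoe; enqueue Dee → queue [Tao, Hana, Uma, Mae, Fay, Dee]
Visit Tao → queue [Hana, Uma, Mae, Fay, Dee]
Visit Hana → queue [Uma, Mae, Fay, Dee]
Visit Uma → queue [Mae, Fay, Dee]
Visit Mae → queue [Fay, Dee]
Visit Fay; enqueue Rex → queue [Dee, Rex]
Visit Dee → queue [Rex]
Visit Rex → queue []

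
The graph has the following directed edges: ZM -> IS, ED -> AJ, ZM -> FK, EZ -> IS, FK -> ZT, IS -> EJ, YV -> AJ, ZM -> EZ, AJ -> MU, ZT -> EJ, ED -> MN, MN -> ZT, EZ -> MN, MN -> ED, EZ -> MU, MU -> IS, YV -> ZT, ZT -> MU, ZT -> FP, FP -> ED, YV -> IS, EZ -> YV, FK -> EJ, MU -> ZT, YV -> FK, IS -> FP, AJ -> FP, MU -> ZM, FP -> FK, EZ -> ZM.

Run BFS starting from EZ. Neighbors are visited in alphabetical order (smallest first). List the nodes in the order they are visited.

EZ -> IS -> MN -> MU -> YV -> ZM -> EJ -> FP -> ED -> ZT -> AJ -> FK

Visit EZ; enqueue IS, MN, MU, YV, ZM → queue [IS, MN, MU, YV, ZM]
Visit IS; enqueue EJ, FP → queue [MN, MU, YV, ZM, EJ, FP]
Visit MN; enqueue ED, ZT → queue [MU, YV, ZM, EJ, FP, ED, ZT]
Visit MU → queue [YV, ZM, EJ, FP, ED, ZT]
Visit YV; enqueue AJ, FK → queue [ZM, EJ, FP, ED, ZT, AJ, FK]
Visit ZM → queue [EJ, FP, ED, ZT, AJ, FK]
Visit EJ → queue [FP, ED, ZT, AJ, FK]
Visit FP → queue [ED, ZT, AJ, FK]
Visit ED → queue [ZT, AJ, FK]
Visit ZT → queue [AJ, FK]
Visit AJ → queue [FK]
Visit FK → queue []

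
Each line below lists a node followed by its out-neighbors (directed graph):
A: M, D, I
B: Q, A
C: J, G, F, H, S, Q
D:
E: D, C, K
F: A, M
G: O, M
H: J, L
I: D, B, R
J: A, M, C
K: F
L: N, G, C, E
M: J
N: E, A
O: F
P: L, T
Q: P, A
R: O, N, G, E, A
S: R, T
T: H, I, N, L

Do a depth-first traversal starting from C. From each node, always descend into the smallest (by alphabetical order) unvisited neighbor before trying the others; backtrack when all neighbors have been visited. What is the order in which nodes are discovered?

C, F, A, D, I, B, Q, P, L, E, K, G, M, J, O, N, T, H, R, S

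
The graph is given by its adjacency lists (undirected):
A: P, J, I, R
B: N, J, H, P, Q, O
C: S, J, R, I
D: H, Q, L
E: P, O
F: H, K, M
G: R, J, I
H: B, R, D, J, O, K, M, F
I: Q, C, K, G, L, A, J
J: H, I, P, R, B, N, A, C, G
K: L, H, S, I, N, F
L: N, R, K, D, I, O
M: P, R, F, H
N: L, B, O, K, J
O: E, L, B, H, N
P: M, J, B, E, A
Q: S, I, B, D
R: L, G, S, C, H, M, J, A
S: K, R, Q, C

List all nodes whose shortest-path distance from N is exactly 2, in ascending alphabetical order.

A, C, D, E, F, G, H, I, P, Q, R, S

Level 0: N
Level 1: B, J, K, L, O
Level 2: A, C, D, E, F, G, H, I, P, Q, R, S
Level 3: M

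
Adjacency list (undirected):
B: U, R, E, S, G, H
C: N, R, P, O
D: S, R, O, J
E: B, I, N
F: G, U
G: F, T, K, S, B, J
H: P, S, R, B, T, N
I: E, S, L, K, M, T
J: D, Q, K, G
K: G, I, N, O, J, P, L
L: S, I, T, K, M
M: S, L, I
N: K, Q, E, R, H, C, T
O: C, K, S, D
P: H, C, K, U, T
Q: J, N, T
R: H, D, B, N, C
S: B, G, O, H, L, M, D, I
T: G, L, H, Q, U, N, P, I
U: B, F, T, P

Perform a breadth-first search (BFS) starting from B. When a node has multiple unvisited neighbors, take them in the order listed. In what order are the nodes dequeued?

Visit B; enqueue U, R, E, S, G, H → queue [U, R, E, S, G, H]
Visit U; enqueue F, T, P → queue [R, E, S, G, H, F, T, P]
Visit R; enqueue D, N, C → queue [E, S, G, H, F, T, P, D, N, C]
Visit E; enqueue I → queue [S, G, H, F, T, P, D, N, C, I]
Visit S; enqueue O, L, M → queue [G, H, F, T, P, D, N, C, I, O, L, M]
Visit G; enqueue K, J → queue [H, F, T, P, D, N, C, I, O, L, M, K, J]
Visit H → queue [F, T, P, D, N, C, I, O, L, M, K, J]
Visit F → queue [T, P, D, N, C, I, O, L, M, K, J]
Visit T; enqueue Q → queue [P, D, N, C, I, O, L, M, K, J, Q]
Visit P → queue [D, N, C, I, O, L, M, K, J, Q]
Visit D → queue [N, C, I, O, L, M, K, J, Q]
Visit N → queue [C, I, O, L, M, K, J, Q]
Visit C → queue [I, O, L, M, K, J, Q]
Visit I → queue [O, L, M, K, J, Q]
Visit O → queue [L, M, K, J, Q]
Visit L → queue [M, K, J, Q]
Visit M → queue [K, J, Q]
Visit K → queue [J, Q]
Visit J → queue [Q]
Visit Q → queue []

B, U, R, E, S, G, H, F, T, P, D, N, C, I, O, L, M, K, J, Q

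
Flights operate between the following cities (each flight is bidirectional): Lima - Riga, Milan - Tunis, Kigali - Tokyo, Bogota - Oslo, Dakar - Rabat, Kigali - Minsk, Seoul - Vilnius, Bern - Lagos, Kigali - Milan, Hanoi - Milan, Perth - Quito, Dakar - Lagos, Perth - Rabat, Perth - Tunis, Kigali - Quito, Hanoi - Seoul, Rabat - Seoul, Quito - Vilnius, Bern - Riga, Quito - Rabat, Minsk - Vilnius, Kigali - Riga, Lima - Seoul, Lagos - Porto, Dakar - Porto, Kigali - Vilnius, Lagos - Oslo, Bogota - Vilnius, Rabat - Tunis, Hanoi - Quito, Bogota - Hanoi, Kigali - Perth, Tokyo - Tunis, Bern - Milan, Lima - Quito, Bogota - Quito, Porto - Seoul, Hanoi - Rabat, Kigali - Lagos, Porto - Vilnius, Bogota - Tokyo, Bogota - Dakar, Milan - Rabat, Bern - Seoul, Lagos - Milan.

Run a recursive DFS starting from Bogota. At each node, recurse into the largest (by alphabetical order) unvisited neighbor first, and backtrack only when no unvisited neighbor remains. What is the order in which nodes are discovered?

Bogota Vilnius Seoul Rabat Tunis Tokyo Kigali Riga Lima Quito Perth Hanoi Milan Lagos Porto Dakar Oslo Bern Minsk

Visit Bogota
Bogota → Vilnius
Vilnius → Seoul
Seoul → Rabat
Rabat → Tunis
Tunis → Tokyo
Tokyo → Kigali
Kigali → Riga
Riga → Lima
Lima → Quito
Quito → Perth
Quito → Hanoi
Hanoi → Milan
Milan → Lagos
Lagos → Porto
Porto → Dakar
Lagos → Oslo
Lagos → Bern
Kigali → Minsk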